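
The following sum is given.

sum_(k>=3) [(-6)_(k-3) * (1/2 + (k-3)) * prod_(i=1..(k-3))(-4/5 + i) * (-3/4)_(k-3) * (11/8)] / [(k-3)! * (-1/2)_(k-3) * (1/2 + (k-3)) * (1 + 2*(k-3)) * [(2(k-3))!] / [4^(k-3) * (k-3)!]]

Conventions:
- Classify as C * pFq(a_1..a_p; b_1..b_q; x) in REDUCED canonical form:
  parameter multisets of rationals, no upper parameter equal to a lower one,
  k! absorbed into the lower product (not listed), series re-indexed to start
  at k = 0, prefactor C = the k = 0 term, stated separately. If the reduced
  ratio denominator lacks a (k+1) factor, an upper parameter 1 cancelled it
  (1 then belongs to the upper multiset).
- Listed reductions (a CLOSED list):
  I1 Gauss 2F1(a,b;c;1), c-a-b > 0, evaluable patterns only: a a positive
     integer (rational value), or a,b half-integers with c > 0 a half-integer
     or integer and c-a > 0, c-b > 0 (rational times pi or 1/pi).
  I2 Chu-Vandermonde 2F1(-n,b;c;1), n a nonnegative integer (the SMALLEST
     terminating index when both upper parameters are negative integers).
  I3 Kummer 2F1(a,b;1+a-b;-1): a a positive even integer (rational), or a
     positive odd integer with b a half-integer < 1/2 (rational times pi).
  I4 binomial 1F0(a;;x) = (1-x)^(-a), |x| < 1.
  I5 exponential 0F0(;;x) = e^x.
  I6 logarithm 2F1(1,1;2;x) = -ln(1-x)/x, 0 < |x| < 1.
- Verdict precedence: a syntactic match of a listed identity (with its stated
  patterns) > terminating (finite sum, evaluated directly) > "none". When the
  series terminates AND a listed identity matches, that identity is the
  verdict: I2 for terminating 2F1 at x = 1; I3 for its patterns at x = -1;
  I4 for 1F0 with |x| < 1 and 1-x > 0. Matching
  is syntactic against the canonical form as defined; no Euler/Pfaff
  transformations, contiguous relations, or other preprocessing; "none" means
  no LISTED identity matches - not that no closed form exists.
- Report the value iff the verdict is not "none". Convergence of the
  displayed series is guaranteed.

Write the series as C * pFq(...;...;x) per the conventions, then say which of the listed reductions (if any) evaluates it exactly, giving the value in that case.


At argument 1: a 3F2 with upper {-6, -3/4, 1/5}, lower {-1/2, 3/2}, scaled by C = 11/8. Verdict: terminating at k = 6: the factor (-6)_k kills every later term; summing the 7 survivors is exact. Its exact value is 3585439/13125000.

Key observation: t_0 = 11/8 here, and the running product (C = 11/8, x = 1) telescopes to a rising factorial.
Consecutive-term ratio: r(k) = 1 * (k-6) (k-3/4) (k+1/5) / [(k-1/2) (k+3/2) (k+1)] ; factor over Q: parameters, x = 1, and C = 11/8.


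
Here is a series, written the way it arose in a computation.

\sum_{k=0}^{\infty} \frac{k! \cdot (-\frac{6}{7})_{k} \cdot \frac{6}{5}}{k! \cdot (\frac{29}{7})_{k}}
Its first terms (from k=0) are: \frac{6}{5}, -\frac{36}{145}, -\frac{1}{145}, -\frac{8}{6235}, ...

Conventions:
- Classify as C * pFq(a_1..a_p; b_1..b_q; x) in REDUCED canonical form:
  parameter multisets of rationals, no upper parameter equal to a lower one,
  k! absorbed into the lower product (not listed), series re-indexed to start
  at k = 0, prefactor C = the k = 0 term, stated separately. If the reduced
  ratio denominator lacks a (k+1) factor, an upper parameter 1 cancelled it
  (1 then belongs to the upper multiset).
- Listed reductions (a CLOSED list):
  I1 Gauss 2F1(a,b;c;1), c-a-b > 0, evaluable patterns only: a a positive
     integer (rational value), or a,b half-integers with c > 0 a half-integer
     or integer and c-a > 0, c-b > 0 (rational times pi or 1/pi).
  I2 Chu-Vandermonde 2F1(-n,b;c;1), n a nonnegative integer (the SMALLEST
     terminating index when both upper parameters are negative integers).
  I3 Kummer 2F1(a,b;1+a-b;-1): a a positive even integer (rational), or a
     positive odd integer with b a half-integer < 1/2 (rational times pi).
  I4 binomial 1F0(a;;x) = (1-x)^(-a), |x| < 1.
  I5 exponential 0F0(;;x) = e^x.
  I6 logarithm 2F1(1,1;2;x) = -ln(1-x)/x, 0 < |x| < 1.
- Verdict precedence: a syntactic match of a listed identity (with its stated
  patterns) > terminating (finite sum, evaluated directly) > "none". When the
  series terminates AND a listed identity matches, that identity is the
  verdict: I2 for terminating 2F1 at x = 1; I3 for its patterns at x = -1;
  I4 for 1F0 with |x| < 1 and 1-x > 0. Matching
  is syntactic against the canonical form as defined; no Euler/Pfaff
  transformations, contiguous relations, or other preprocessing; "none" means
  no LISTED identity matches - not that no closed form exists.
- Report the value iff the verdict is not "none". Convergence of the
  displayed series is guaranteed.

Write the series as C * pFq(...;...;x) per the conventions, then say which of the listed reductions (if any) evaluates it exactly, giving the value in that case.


Canonical form: C = \frac{6}{5} times 2F1 with upper {-\frac{6}{7}, 1}, lower {\frac{29}{7}}, x = 1. Verdict: this is the Gauss summation I1 (x = 1: the Gamma ratio telescopes since c-a-b = 4 > 0 and a = 1 in Z>0). Hence: \frac{33}{35}.

The tell: t_0 being \frac{6}{5}, the factorial ratio (C = 6/5, x = 1) (k+a-1)!/(a-1)! is a rising factorial (a)_k.
Ratio: r(k) = 1 * (k-\frac{6}{7}) (k+1) / [(k+\frac{29}{7}) (k+1)] ; factor over Q: parameters, x = 1, and C = \frac{6}{5}.


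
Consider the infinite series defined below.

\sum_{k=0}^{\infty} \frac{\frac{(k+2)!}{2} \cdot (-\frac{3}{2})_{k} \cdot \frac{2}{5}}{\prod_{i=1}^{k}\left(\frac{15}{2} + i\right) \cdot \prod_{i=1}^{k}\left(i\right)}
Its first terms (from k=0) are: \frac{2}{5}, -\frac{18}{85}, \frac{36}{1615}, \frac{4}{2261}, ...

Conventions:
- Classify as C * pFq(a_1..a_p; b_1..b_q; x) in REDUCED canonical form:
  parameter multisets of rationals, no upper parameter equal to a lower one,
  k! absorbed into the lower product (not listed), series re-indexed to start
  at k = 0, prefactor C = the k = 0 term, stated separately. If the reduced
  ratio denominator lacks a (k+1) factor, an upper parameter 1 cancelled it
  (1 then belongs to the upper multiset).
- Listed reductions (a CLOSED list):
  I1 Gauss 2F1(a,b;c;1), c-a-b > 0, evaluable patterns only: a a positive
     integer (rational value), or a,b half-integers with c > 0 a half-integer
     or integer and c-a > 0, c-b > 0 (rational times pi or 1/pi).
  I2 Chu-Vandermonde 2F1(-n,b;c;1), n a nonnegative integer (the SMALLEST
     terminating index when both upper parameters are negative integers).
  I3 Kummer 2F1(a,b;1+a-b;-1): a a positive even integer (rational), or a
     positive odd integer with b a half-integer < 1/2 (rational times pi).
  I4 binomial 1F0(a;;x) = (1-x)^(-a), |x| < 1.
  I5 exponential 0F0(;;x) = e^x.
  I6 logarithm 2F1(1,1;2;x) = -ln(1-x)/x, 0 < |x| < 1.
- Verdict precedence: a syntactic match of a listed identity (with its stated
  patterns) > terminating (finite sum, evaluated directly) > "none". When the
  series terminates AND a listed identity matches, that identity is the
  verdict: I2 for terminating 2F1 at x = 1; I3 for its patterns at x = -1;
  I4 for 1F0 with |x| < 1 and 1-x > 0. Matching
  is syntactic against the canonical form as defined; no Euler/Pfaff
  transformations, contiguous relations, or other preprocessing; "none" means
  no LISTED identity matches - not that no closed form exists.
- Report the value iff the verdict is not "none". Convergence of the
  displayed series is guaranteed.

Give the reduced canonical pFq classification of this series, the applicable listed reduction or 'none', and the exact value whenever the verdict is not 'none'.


Canonical form: C = \frac{2}{5} times 2F1 with upper {-\frac{3}{2}, 3}, lower {\frac{17}{2}}, x = 1. Verdict: the Gauss summation I1 applies (x = 1: the Gamma ratio telescopes since c-a-b = 7 > 0 and a = 3 in Z>0). Hence: \frac{143}{672}.

First insight: t_0 = \frac{2}{5} here, and the lower running product (prefactor 2/5) is a rising factorial.
Term ratio: r(k) = 1 * (k-\frac{3}{2}) (k+3) / [(k+\frac{17}{2}) (k+1)] - poly over poly, x = 1 from leading terms; C = \frac{2}{5} at k = 0.


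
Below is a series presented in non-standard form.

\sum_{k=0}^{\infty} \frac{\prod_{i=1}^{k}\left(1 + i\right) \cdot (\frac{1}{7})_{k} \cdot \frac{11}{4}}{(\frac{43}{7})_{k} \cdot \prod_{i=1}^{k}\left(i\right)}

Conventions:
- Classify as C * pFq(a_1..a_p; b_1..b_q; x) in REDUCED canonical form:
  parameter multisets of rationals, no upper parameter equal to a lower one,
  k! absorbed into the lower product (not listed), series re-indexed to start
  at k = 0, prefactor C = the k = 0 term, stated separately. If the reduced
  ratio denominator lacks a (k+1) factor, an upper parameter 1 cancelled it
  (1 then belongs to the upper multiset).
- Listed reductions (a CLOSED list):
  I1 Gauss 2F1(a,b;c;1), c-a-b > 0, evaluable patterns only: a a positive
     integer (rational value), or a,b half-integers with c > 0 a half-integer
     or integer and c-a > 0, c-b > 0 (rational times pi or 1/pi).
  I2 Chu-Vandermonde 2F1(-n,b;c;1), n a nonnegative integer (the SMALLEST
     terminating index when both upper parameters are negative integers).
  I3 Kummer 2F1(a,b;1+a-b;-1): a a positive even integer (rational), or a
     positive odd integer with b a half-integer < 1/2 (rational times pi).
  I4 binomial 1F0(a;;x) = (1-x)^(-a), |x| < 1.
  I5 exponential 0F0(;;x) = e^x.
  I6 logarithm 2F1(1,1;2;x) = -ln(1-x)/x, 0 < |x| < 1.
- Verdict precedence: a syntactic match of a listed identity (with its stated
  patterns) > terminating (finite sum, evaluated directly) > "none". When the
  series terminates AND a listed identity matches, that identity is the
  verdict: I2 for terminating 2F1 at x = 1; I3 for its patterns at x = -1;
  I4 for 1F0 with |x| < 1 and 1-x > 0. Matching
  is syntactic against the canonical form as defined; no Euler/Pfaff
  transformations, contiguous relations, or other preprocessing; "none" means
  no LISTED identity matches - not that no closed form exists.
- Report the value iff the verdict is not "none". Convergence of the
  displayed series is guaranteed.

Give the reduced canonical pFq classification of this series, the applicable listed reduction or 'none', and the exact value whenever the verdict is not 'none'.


Classification (C = \frac{11}{4}): 2F1 with upper {\frac{1}{7}, 2}, lower {\frac{43}{7}}, argument x = 1. Verdict: this is the Gauss summation I1 (x = 1: the Gamma ratio telescopes since c-a-b = 4 > 0 and a = 2 in Z>0). Hence: \frac{2871}{980}.

The tell: t_0 = \frac{11}{4} here, and the product of the first k integers (prefactor 11/4) is k!.
Term ratio: r(k) = 1 * (k+\frac{1}{7}) (k+2) / [(k+\frac{43}{7}) (k+1)] - rational in k, leading ratio 1; with t_0 = \frac{11}{4}, classification follows.


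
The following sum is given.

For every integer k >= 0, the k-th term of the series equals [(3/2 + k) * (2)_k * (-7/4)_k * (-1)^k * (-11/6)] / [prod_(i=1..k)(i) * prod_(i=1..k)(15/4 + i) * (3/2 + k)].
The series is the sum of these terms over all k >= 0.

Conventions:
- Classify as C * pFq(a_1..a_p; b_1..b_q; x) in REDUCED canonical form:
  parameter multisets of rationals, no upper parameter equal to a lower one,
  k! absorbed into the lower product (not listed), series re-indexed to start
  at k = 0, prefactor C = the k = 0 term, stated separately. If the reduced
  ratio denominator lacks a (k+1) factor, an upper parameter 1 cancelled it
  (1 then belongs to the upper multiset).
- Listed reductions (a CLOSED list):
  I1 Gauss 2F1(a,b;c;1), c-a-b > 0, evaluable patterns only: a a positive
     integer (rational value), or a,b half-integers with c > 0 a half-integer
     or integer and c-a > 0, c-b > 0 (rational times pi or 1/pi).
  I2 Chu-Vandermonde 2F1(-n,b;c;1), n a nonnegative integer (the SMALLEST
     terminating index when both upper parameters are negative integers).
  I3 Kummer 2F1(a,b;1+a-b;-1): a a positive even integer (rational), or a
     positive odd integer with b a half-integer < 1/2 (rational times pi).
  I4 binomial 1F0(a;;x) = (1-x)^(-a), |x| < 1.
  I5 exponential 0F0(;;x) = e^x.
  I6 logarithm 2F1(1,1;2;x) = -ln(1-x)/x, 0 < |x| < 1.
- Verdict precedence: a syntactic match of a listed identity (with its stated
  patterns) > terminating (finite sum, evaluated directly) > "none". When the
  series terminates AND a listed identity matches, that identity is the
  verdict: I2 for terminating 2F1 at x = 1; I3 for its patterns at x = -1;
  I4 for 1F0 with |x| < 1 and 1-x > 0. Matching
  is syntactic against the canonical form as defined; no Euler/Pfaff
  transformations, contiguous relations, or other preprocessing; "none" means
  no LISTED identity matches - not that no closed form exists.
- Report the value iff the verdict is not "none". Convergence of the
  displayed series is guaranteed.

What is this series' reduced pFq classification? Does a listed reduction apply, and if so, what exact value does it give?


Canonical form: C = -11/6 times 2F1 with upper {-7/4, 2}, lower {19/4}, x = -1. Verdict: this is the Kummer evaluation I3 (x = -1; c = 19/4 equals 1+a-b for upper {-7/4, 2}: listed pattern). Value: -55/16.

Structural cue: with t_0 = -11/6, the lower running product (C = -11/6) is a rising factorial.
Adjacent-term ratio: r(k) = (-1) * (k-7/4) (k+2) / [(k+19/4) (k+1)] - rational in k. x = (-1); t_0 = -11/6; negate the roots.


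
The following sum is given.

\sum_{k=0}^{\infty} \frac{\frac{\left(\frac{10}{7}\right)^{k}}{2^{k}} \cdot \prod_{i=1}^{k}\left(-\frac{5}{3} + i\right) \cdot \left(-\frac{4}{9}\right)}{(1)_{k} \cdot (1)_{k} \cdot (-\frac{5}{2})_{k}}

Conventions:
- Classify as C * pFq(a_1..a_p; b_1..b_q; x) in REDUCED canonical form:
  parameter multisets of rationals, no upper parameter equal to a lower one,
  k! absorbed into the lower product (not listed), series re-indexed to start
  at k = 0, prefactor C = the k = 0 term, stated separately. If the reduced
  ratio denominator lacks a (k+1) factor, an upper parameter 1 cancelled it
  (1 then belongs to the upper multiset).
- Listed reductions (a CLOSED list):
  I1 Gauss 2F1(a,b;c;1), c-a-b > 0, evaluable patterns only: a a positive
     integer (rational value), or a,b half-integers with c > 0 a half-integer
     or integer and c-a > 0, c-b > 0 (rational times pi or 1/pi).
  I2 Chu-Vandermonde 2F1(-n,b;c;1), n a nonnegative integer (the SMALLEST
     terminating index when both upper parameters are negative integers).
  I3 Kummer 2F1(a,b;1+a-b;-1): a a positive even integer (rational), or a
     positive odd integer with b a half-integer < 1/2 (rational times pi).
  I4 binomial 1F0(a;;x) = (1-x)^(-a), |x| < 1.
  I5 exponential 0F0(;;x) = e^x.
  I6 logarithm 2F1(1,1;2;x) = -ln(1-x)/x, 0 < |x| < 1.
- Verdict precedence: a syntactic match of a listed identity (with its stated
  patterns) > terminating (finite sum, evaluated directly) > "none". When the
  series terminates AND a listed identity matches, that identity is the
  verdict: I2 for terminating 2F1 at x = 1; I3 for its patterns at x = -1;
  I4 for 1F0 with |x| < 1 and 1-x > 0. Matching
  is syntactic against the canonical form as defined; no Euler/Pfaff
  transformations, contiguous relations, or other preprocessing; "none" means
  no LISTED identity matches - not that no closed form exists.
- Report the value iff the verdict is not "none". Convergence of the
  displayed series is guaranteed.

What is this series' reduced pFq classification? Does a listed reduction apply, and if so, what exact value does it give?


Key step: t_0 being -\frac{4}{9}, the two k-th powers (C = -4/9) combine into one argument.
Term ratio: r(k) = \frac{5}{7} * (k-\frac{2}{3}) / [(k-\frac{5}{2}) (k+1) (k+1)] - rational in k, leading ratio \frac{5}{7}; with t_0 = -\frac{4}{9}, classification follows.

The series (x = \frac{5}{7}) is 1F2: upper {-\frac{2}{3}}, lower {-\frac{5}{2}, 1}, prefactor -\frac{4}{9}. Verdict: none (x = \frac{5}{7}): each listed identity misses the multisets {-\frac{2}{3}} ; {-\frac{5}{2}, 1}.


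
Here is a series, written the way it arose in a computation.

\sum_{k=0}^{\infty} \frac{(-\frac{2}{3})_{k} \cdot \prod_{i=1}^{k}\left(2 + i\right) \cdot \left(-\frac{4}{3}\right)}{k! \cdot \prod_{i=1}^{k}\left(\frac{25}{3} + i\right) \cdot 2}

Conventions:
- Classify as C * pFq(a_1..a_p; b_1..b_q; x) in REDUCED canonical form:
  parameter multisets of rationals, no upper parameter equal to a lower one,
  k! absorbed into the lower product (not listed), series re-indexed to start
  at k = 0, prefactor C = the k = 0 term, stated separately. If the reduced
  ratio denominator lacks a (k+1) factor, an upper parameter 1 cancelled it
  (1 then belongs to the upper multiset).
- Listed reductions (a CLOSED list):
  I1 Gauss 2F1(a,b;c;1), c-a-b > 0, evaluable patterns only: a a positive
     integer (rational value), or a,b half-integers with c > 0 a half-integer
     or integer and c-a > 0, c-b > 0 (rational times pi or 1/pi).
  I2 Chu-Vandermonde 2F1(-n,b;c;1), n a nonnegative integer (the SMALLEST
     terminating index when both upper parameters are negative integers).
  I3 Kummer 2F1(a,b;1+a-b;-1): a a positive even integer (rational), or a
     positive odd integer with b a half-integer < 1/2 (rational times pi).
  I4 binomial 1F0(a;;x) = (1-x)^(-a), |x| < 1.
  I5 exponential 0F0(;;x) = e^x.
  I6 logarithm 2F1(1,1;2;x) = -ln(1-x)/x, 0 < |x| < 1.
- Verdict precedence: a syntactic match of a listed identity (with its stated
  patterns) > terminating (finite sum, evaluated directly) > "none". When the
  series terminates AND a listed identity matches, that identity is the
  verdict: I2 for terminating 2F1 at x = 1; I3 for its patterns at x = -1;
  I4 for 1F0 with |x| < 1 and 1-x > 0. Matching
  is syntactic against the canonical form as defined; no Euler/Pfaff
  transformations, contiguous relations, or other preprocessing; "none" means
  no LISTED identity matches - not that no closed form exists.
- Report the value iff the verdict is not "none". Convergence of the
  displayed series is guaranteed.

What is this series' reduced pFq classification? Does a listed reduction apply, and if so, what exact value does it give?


Prefactor -\frac{2}{3}, argument 1: 2F1 with upper {-\frac{2}{3}, 3} over lower {\frac{28}{3}}. Verdict: this is Gauss's theorem (I1) (x = 1: the Gamma ratio telescopes since c-a-b = 7 > 0 and a = 3 in Z>0). Its exact value is -\frac{5225}{10206}.

The tell: t_0 being -\frac{2}{3}, the constant factors (C = -2/3) combine into one prefactor.
Term ratio: r(k) = 1 * (k-\frac{2}{3}) (k+3) / [(k+\frac{28}{3}) (k+1)] ; factor over Q: parameters, x = 1, and C = -\frac{2}{3}.


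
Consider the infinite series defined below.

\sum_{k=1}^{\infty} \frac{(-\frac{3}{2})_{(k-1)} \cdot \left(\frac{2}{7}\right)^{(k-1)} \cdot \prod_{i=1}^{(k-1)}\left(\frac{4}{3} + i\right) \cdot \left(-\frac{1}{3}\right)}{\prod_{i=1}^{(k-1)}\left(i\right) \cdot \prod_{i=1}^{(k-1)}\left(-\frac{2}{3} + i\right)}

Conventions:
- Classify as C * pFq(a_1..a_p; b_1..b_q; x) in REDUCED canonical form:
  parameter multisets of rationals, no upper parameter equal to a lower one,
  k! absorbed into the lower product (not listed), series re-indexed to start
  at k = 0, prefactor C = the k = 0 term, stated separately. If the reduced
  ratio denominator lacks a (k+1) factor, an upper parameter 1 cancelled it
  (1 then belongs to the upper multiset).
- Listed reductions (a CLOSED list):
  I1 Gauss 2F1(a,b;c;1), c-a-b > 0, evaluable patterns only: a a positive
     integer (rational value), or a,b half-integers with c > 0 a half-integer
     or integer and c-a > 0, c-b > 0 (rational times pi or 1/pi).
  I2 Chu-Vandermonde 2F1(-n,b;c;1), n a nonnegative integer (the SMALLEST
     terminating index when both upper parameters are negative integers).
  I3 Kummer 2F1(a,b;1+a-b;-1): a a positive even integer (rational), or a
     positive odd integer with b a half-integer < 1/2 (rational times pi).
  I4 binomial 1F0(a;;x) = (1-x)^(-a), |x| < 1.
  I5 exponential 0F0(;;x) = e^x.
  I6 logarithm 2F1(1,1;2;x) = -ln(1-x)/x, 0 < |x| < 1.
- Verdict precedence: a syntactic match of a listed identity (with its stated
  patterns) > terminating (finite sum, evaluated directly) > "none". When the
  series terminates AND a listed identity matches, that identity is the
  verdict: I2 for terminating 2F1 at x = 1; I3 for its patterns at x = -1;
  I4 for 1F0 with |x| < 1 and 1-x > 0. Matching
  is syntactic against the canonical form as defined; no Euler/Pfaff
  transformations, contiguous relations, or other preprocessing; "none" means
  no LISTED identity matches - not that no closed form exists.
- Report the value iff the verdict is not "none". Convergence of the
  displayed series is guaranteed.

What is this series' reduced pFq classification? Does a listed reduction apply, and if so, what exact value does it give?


x = \frac{2}{7} here; the reduced form reads 2F1, upper {-\frac{3}{2}, \frac{7}{3}}, lower {\frac{1}{3}}, C = -\frac{1}{3}. Verdict: none. A 2F1 with upper {-\frac{3}{2}, \frac{7}{3}} fits none of I1-I6 at x = \frac{2}{7}; the sum runs forever.

Key step: from the first term -\frac{1}{3}: the product of the first k integers (C = -1/3, x = 2/7) is k!.
Adjacent-term ratio: r(k) = \frac{2}{7} * (k-\frac{3}{2}) (k+\frac{7}{3}) / [(k+\frac{1}{3}) (k+1)] - rational in k. x = \frac{2}{7}; t_0 = -\frac{1}{3}; negate the roots.


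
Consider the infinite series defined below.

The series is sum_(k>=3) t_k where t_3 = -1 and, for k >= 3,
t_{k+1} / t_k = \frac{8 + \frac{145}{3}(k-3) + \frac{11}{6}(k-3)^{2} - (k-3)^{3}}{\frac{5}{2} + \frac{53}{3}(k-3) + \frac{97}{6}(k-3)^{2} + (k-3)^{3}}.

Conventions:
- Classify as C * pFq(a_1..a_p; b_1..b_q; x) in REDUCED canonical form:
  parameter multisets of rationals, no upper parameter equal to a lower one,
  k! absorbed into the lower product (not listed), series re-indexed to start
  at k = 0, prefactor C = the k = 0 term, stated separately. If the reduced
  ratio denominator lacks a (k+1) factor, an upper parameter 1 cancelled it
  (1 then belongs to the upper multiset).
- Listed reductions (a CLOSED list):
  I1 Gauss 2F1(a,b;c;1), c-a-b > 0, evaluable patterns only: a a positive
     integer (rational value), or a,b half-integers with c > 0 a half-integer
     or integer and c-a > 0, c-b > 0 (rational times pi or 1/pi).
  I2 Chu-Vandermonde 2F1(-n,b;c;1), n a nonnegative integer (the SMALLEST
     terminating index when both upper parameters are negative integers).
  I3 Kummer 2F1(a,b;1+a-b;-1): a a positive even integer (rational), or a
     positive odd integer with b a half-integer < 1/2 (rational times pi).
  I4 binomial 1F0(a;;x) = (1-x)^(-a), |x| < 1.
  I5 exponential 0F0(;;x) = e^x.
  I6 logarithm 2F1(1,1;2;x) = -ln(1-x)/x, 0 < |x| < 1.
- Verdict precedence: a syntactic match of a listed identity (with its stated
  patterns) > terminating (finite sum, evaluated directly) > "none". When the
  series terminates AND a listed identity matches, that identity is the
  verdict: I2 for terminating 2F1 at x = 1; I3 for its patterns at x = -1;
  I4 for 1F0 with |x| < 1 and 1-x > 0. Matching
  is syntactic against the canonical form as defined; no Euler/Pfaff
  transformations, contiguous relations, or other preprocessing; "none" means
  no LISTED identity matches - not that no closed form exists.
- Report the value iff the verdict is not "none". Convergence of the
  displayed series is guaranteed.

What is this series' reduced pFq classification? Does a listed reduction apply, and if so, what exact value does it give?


Classification (C = -1): 2F1 with upper {-8, 6}, lower {15}, argument x = -1. Verdict: this is Kummer's theorem (I3) (x = -1; c = 15 equals 1+a-b for upper {-8, 6}: listed pattern). Sum: -\frac{91}{5}.

Structural cue: from the first term -1: the parameter 1/6 appears in both the upper and lower lists and cancels.
Term ratio: r(k) = -1 * (k-8) (k+6) / [(k+15) (k+1)] - rational in k. x = -1; t_0 = -1; negate the roots.


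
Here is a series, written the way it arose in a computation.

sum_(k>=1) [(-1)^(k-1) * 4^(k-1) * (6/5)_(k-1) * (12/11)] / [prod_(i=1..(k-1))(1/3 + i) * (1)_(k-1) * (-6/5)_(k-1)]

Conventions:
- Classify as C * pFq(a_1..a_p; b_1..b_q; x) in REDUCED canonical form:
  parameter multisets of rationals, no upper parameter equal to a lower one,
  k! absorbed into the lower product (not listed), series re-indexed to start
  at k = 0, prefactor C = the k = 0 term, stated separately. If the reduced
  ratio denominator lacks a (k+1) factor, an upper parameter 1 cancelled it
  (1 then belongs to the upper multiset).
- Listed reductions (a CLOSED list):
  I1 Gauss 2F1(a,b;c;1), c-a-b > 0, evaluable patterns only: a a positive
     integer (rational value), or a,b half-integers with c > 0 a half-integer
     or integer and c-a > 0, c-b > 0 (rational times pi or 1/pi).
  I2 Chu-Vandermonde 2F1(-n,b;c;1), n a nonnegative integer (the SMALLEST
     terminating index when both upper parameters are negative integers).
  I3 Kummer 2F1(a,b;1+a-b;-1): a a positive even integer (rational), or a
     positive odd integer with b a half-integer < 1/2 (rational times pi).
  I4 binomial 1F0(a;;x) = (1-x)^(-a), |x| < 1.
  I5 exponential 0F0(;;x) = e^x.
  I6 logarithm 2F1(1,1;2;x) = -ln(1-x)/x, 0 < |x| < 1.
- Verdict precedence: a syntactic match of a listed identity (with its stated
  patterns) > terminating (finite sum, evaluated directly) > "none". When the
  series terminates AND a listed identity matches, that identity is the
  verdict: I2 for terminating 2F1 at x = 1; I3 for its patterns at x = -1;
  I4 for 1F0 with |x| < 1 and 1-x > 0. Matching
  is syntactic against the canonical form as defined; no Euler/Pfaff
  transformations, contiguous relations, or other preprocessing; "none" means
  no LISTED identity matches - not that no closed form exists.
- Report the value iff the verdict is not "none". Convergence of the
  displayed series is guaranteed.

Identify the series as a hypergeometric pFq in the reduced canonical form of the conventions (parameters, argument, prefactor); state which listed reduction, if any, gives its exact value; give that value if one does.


This is 12/11 * 1F2(6/5; -6/5, 4/3; -4) in reduced canonical form. Verdict: none here - no I1-I6 shape fits x = -4 with lower {-6/5, 4/3}.

Key step: t_0 = 12/11 here, and the (-1)^k factor (C = 12/11, x = -4) folds into the argument's sign.
Step ratio: r(k) = (-4) * (k+6/5) / [(k-6/5) (k+4/3) (k+1)] - rational; roots negated = parameters, x = (-4), C = 12/11.


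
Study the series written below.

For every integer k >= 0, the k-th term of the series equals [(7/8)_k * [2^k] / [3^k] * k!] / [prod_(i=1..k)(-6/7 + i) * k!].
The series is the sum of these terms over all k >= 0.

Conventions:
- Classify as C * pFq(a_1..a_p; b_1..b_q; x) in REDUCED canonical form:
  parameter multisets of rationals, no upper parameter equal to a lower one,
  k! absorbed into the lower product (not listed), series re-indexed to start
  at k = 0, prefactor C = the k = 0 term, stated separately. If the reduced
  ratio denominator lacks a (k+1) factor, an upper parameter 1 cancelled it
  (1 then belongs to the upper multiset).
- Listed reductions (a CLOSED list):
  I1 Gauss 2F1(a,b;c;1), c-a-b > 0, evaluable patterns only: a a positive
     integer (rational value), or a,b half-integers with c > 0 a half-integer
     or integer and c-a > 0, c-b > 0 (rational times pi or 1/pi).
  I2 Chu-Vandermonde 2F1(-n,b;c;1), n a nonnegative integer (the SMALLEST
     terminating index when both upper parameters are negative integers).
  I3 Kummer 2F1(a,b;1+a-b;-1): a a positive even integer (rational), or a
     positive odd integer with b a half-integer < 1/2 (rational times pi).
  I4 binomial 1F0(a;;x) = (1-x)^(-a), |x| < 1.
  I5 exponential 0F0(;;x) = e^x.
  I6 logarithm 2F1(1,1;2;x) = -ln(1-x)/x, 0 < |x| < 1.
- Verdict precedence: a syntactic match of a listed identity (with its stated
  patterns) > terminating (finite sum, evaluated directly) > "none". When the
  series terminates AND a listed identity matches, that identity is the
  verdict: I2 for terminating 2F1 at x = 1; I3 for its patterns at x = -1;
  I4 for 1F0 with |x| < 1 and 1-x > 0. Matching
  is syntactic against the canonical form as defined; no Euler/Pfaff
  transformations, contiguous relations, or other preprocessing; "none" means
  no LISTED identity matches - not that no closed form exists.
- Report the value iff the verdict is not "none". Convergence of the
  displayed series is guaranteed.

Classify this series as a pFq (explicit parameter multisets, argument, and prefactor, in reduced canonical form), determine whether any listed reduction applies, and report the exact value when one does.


x = 2/3 here; the reduced form reads 2F1, upper {7/8, 1}, lower {1/7}, C = 1. Verdict: none. No listed pattern accepts 2F1(7/8, 1; 1/7; 2/3).

Key observation: t_0 = 1 here, and the factorial ratio (prefactor 1) (k+a-1)!/(a-1)! is a rising factorial (a)_k.
Step ratio: r(k) = (2/3) * (k+7/8) (k+1) / [(k+1/7) (k+1)] - poly over poly, x = (2/3) from leading terms; C = 1 at k = 0.


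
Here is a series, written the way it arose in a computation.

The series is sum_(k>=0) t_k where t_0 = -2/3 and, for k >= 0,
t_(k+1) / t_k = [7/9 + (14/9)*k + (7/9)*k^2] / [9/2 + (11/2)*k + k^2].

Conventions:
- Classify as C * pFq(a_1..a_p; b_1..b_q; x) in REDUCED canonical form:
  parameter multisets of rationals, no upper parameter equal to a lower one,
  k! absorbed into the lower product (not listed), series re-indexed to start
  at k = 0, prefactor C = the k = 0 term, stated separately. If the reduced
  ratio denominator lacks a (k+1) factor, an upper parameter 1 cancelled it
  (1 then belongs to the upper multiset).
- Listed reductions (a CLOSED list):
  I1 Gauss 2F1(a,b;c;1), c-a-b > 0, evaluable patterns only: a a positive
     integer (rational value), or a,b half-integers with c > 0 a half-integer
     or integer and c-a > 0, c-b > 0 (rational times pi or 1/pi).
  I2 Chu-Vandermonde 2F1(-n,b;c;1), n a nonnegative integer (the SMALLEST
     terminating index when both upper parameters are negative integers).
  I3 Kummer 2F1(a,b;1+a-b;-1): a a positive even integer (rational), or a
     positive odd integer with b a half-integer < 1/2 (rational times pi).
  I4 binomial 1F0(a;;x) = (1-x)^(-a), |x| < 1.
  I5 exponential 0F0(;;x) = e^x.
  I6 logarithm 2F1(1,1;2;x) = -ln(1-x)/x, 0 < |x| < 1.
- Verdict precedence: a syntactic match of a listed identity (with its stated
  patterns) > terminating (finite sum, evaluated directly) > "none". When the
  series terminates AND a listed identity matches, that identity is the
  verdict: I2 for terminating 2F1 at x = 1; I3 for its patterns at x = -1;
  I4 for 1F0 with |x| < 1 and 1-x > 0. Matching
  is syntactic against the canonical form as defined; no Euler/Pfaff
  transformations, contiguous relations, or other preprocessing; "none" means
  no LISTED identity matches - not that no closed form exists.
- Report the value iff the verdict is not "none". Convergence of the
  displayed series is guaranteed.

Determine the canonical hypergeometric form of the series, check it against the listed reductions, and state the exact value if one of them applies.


At argument 7/9: a 2F1 with upper {1, 1}, lower {9/2}, scaled by C = -2/3. Verdict: none here - no I1-I6 shape fits x = 7/9 with lower {9/2}.

Key step: t_0 = -2/3 here, and factor the ratio over Q (prefactor -2/3): negated roots = parameters.
Step ratio: r(k) = (7/9) * (k+1) (k+1) / [(k+9/2) (k+1)] ; factor over Q: parameters, x = (7/9), and C = -2/3.


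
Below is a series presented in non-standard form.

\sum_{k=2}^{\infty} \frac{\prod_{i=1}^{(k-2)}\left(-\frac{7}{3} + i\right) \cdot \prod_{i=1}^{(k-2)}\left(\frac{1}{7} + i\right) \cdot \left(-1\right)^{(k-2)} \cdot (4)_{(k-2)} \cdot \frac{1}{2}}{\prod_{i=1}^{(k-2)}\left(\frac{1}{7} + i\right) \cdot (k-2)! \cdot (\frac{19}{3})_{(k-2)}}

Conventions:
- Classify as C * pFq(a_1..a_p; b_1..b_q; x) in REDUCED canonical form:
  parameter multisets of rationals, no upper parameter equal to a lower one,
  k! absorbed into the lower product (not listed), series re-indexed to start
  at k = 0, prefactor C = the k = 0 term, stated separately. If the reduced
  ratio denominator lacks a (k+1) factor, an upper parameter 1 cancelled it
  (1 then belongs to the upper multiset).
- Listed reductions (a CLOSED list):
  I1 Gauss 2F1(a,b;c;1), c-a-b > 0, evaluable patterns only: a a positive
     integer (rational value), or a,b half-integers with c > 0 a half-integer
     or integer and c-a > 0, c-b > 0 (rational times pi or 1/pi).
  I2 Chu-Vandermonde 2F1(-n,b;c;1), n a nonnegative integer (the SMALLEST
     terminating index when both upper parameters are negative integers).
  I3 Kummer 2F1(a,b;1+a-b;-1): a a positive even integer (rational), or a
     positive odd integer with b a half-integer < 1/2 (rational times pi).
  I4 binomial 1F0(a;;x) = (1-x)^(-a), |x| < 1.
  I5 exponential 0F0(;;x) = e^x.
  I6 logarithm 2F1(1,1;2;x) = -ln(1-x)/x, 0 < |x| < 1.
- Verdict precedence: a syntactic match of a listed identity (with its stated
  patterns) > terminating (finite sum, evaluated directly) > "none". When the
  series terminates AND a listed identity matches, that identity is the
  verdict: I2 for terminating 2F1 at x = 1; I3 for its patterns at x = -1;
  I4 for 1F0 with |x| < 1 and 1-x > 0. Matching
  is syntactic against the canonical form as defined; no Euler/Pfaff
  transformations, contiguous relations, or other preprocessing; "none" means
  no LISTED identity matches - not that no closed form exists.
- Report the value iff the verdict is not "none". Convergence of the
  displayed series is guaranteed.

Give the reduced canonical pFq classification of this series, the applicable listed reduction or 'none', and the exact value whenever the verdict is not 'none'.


The series (x = -1) is 2F1: upper {-\frac{4}{3}, 4}, lower {\frac{19}{3}}, prefactor \frac{1}{2}. Verdict (x = -1): Kummer (I3) applies (x = -1; c = \frac{19}{3} equals 1+a-b for upper {-\frac{4}{3}, 4}: listed pattern). Value: \frac{26}{27}.

Structural cue: with t_0 = \frac{1}{2}, the running product (prefactor 1/2) telescopes to a rising factorial.
Consecutive-term ratio: r(k) = -1 * (k-\frac{4}{3}) (k+4) / [(k+\frac{19}{3}) (k+1)] - poly over poly, x = -1 from leading terms; C = \frac{1}{2} at k = 0.


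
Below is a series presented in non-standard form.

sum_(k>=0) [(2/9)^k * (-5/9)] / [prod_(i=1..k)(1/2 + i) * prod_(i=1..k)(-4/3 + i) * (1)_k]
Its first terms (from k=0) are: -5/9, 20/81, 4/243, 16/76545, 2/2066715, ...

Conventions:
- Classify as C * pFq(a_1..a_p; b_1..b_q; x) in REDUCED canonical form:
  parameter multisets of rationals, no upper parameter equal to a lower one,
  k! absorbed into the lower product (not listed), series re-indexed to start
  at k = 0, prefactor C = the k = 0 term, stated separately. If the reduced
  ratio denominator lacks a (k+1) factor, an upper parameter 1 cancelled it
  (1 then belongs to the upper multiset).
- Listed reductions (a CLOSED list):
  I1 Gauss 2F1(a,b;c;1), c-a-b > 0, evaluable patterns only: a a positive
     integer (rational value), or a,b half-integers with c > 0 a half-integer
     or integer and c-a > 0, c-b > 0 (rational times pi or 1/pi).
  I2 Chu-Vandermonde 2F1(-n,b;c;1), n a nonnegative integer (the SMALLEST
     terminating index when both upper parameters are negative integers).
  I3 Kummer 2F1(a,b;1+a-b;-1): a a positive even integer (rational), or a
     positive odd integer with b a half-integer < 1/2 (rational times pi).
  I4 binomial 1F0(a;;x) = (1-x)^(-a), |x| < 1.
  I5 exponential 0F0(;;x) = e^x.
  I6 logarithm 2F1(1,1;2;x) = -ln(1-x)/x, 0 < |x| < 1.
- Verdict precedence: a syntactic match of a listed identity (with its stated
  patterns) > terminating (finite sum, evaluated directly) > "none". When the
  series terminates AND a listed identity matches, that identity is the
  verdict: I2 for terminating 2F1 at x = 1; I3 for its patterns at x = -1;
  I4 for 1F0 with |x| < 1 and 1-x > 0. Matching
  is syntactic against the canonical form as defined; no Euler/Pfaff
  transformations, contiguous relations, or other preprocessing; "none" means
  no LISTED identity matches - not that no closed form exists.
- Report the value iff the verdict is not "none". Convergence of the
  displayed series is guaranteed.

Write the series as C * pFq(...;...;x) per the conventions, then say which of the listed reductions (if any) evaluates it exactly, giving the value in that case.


Reduced: x = 2/9, 0F2, upper = {-}, lower = {-1/3, 3/2}, C = -5/9. Verdict: none (x = 2/9): each listed identity misses the multisets {-} ; {-1/3, 3/2}.

The tell: t_0 = -5/9 here, and (1)_k (C = -5/9) is k! itself.
Consecutive-term ratio: r(k) = (2/9) * 1 / [(k-1/3) (k+3/2) (k+1)] - rational in k. x = (2/9); t_0 = -5/9; negate the roots.


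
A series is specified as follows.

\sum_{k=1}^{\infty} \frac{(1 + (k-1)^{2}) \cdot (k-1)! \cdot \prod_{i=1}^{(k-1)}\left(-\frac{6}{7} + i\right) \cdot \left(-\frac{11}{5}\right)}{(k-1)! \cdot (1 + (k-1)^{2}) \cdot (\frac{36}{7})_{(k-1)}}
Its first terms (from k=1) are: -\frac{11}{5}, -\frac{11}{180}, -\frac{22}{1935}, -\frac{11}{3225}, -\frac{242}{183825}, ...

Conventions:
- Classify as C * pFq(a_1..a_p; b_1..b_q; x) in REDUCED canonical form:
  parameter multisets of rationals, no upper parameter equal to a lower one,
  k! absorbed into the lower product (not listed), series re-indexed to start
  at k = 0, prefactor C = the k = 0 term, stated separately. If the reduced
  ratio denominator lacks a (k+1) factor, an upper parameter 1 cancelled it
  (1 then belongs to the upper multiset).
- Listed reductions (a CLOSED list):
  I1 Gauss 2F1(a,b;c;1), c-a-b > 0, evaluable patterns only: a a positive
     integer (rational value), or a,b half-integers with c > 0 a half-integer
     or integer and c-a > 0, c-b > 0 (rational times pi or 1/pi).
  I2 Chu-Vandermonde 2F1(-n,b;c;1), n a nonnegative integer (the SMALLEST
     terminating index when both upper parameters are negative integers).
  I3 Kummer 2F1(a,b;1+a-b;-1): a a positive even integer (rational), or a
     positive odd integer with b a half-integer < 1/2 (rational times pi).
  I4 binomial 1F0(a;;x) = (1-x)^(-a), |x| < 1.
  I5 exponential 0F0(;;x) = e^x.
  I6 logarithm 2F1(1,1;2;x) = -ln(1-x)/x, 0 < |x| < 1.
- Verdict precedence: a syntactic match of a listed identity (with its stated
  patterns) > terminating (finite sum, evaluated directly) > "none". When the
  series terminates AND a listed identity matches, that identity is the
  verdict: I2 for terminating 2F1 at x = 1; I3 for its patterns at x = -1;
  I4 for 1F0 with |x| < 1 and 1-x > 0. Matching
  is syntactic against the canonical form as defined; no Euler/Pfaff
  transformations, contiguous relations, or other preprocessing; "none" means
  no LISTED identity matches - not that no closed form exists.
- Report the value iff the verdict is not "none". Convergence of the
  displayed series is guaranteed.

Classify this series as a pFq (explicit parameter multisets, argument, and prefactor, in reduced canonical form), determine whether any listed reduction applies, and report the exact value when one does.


The series (x = 1) is 2F1: upper {\frac{1}{7}, 1}, lower {\frac{36}{7}}, prefactor -\frac{11}{5}. Verdict: the Gauss summation I1 fires (x = 1: the Gamma ratio telescopes since c-a-b = 4 > 0 and a = 1 in Z>0). Its exact value is -\frac{319}{140}.

Structural cue: t_0 = -\frac{11}{5} here, and the running product (prefactor -11/5) telescopes to a rising factorial.
Step ratio: r(k) = 1 * (k+\frac{1}{7}) (k+1) / [(k+\frac{36}{7}) (k+1)] - rational in k. x = 1; t_0 = -\frac{11}{5}; negate the roots.


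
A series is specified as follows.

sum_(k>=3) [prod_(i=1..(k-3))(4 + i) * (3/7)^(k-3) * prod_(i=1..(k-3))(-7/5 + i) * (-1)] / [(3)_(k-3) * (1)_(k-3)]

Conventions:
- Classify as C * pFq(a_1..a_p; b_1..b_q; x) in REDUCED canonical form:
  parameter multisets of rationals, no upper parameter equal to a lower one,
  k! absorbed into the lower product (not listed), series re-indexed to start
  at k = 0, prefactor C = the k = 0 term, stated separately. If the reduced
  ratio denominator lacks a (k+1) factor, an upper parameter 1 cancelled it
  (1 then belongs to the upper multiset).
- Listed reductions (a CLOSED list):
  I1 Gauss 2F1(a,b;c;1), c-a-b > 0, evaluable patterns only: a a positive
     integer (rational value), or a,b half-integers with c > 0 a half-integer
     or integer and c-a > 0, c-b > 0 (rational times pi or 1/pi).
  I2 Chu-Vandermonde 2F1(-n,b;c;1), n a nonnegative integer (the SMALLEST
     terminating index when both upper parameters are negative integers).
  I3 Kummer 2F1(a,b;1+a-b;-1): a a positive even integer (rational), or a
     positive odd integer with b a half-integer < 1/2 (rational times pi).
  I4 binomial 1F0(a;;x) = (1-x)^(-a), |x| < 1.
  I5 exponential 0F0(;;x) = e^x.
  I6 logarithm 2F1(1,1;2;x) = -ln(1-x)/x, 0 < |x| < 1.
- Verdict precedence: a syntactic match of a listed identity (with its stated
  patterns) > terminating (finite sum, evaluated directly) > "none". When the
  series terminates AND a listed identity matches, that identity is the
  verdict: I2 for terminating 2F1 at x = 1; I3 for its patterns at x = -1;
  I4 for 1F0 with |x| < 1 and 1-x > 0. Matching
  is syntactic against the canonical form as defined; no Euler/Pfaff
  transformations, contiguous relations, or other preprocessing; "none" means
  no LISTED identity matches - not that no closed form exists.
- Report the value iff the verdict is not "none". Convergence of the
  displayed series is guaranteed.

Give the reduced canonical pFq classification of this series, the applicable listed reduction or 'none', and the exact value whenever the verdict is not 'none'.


The tell: with t_0 = -1, (1)_k (C = -1) is k! itself.
Term ratio: r(k) = (3/7) * (k-2/5) (k+5) / [(k+3) (k+1)] - rational in k. x = (3/7); t_0 = -1; negate the roots.

This is -1 * 2F1(-2/5, 5; 3; 3/7) in reduced canonical form. Verdict: no listed reduction: x = 3/7 and upper {-2/5, 5} fail every I1-I6 pattern.
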